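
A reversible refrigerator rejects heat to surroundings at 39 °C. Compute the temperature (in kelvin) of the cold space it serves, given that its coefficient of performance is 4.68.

T_C ≈ 257.2 K

T_H = 39 °C → 39 + 273.15 = 312.15 K.
COP_R = T_C/(T_H − T_C) ⇒ T_C = T_H·COP_R/(1 + COP_R) = 312.15 × 4.68/(1 + 4.68) = 257.2 K.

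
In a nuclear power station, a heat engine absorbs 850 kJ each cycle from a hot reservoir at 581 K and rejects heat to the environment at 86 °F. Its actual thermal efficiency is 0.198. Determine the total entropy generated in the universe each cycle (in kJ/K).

T_C = 86 °F → (86 − 32) × 5/9 = 30.00 °C = 303.15 K.
W = η·Q_H = 0.198 × 850 = 168.3 kJ, so Q_C = Q_H − W = 681.7 kJ.
The hot reservoir loses entropy Q_H/T_H = 850/581.00 = 1.463 kJ/K; the cold reservoir gains Q_C/T_C = 681.7/303.15 = 2.249 kJ/K.
ΔS_univ = −Q_H/T_H + Q_C/T_C = 0.786 kJ/K (> 0, since η = 0.198 < η_Carnot = 0.478).

ΔS_univ ≈ 0.786 kJ/K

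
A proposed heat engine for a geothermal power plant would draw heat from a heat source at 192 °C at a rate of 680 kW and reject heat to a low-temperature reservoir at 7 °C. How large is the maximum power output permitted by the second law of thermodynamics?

Ẇ_max ≈ 270 kW

T_H = 192 °C → 192 + 273.15 = 465.15 K.
T_C = 7 °C → 7 + 273.15 = 280.15 K.
The upper bound on efficiency is η_max = 1 − T_C/T_H = 1 − 280.15/465.15 = 0.3977.
W_max = η_max · Q_H = 0.3977 × 680 = 270 kW.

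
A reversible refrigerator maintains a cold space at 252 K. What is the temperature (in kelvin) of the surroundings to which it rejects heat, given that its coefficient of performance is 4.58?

COP_R = T_C/(T_H − T_C) ⇒ T_H = T_C·(1 + 1/COP_R) = 252.00 × (1 + 1/4.58) = 307.0 K.

T_H ≈ 307.0 K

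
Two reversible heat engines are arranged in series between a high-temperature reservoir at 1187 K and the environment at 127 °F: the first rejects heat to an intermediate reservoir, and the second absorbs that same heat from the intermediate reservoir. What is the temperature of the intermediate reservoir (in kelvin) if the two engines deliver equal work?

T_C = 127 °F → (127 − 32) × 5/9 = 52.78 °C = 325.93 K.
For reversible stages Q_m = Q_H·(T_m/T_H). Setting W₁ = Q_H(1 − T_m/T_H) equal to W₂ = Q_m(1 − T_C/T_m) = Q_H·(T_m − T_C)/T_H gives T_H − T_m = T_m − T_C, so T_m = (T_H + T_C)/2 = (1187.00 + 325.93)/2 = 756 K.

T_m ≈ 756 K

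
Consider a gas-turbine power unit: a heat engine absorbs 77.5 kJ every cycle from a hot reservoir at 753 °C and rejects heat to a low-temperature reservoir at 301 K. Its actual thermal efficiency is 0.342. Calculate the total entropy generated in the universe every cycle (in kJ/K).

ΔS_univ ≈ 0.0939 kJ/K

T_H = 753 °C → 753 + 273.15 = 1026.15 K.
W = η·Q_H = 0.342 × 77.5 = 26.51 kJ, so Q_C = Q_H − W = 50.99 kJ.
Reservoir entropy changes: ΔS_H = −Q_H/T_H = −77.5/1026.15 = -0.07553 kJ/K and ΔS_C = +Q_C/T_C = 50.99/301.00 = 0.1694 kJ/K.
ΔS_univ = −Q_H/T_H + Q_C/T_C = 0.0939 kJ/K (> 0, since η = 0.342 < η_Carnot = 0.707).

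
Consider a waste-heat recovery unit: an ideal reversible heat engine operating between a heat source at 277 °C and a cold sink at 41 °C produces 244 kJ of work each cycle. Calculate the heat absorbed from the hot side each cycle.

T_H = 277 °C → 277 + 273.15 = 550.15 K.
T_C = 41 °C → 41 + 273.15 = 314.15 K.
η_rev = 1 − T_C/T_H = 1 − 314.15/550.15 = 0.4290.
Q_H = W/η = 244/0.4290 = 569 kJ.

Q_H ≈ 569 kJ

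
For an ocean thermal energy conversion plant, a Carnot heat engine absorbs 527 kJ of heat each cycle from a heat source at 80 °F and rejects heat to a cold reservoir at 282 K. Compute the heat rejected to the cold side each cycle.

T_H = 80 °F → (80 − 32) × 5/9 = 26.67 °C = 299.82 K.
Since the cycle is reversible, η = 1 − T_C/T_H = 1 − 282.00/299.82 = 0.0594.
For a reversible cycle Q_C/Q_H = T_C/T_H, so Q_C = 527 × 282.00/299.82 = 496 kJ.

Q_C ≈ 496 kJ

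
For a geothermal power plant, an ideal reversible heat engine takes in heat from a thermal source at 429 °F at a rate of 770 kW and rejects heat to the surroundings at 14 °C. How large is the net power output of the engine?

Ẇ ≈ 322 kW

T_H = 429 °F → (429 − 32) × 5/9 = 220.56 °C = 493.71 K.
T_C = 14 °C → 14 + 273.15 = 287.15 K.
Carnot efficiency: η = 1 − T_C/T_H = 1 − 287.15/493.71 = 0.4184.
W = η·Q_H = 0.4184 × 770 = 322 kW.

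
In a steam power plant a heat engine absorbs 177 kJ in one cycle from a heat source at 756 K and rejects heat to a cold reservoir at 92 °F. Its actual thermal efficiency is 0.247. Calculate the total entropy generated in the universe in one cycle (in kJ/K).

ΔS_univ ≈ 0.2007 kJ/K

T_C = 92 °F → (92 − 32) × 5/9 = 33.33 °C = 306.48 K.
W = η·Q_H = 0.247 × 177 = 43.72 kJ, so Q_C = Q_H − W = 133.3 kJ.
Entropy balance on the reservoirs: −Q_H/T_H = -0.2341 kJ/K, +Q_C/T_C = 0.4349 kJ/K.
ΔS_univ = −Q_H/T_H + Q_C/T_C = 0.2007 kJ/K (> 0, since η = 0.247 < η_Carnot = 0.595).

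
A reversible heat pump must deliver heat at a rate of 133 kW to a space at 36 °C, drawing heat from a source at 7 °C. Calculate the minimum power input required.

Ẇ_in ≈ 12.5 kW

T_H = 36 °C → 36 + 273.15 = 309.15 K.
T_C = 7 °C → 7 + 273.15 = 280.15 K.
For a reversible heat pump, COP_HP = T_H/(T_H − T_C) = 309.15/29.00 = 10.6603.
W = Q_H/COP_HP = 133/10.6603 = 12.5 kW.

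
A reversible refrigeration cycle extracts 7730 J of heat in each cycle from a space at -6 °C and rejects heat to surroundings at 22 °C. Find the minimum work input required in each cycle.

T_H = 22 °C → 22 + 273.15 = 295.15 K.
T_C = -6 °C → -6 + 273.15 = 267.15 K.
For a reversible refrigerator, COP_R = T_C/(T_H − T_C) = 267.15/28.00 = 9.5411.
W = Q_C/COP_R = 7730/9.5411 = 810.2 J.

W_in ≈ 810.2 J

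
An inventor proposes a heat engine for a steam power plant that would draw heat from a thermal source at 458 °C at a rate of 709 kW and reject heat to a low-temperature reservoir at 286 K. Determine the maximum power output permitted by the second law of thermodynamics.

Ẇ_max ≈ 432 kW

T_H = 458 °C → 458 + 273.15 = 731.15 K.
By the Carnot theorem, η_max = 1 − T_C/T_H = 1 − 286.00/731.15 = 0.6088.
W_max = η_max · Q_H = 0.6088 × 709 = 432 kW.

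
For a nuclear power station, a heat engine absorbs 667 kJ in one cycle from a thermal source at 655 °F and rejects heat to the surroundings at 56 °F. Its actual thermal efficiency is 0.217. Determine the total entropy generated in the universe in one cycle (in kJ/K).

T_H = 655 °F → (655 − 32) × 5/9 = 346.11 °C = 619.26 K.
T_C = 56 °F → (56 − 32) × 5/9 = 13.33 °C = 286.48 K.
W = η·Q_H = 0.217 × 667 = 144.7 kJ, so Q_C = Q_H − W = 522.3 kJ.
The hot reservoir loses entropy Q_H/T_H = 667/619.26 = 1.077 kJ/K; the cold reservoir gains Q_C/T_C = 522.3/286.48 = 1.823 kJ/K.
ΔS_univ = −Q_H/T_H + Q_C/T_C = 0.7459 kJ/K (> 0, since η = 0.217 < η_Carnot = 0.537).

ΔS_univ ≈ 0.7459 kJ/K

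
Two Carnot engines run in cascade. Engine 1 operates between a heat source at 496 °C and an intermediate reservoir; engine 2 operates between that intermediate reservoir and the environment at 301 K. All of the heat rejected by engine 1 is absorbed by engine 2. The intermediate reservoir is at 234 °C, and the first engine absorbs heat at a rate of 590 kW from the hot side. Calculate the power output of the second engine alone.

T_H = 496 °C → 496 + 273.15 = 769.15 K.
T_m = 234 °C → 234 + 273.15 = 507.15 K.
Heat entering the second stage: Q_m = Q_H·(T_m/T_H) = 590 × 507.15/769.15 = 389 kW.
Second-stage efficiency η₂ = 1 − T_C/T_m = 1 − 301.00/507.15 = 0.4065, so W₂ = η₂·Q_m = 158 kW.

Ẇ₂ ≈ 158 kW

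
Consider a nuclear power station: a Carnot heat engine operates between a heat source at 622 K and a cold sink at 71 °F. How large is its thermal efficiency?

T_C = 71 °F → (71 − 32) × 5/9 = 21.67 °C = 294.82 K.
η_rev = 1 − T_C/T_H = 1 − 294.82/622.00 = 0.5260.

η ≈ 0.5260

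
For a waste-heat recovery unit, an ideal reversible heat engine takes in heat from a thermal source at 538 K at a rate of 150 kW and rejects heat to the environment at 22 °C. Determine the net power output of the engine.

T_C = 22 °C → 22 + 273.15 = 295.15 K.
Since the cycle is reversible, η = 1 − T_C/T_H = 1 − 295.15/538.00 = 0.4514.
W = η·Q_H = 0.4514 × 150 = 67.71 kW.

Ẇ ≈ 67.71 kW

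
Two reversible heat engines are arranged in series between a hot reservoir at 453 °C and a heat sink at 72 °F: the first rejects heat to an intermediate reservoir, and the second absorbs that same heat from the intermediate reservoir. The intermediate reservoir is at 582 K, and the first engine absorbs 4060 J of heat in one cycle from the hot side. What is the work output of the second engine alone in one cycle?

T_H = 453 °C → 453 + 273.15 = 726.15 K.
T_C = 72 °F → (72 − 32) × 5/9 = 22.22 °C = 295.37 K.
Heat entering the second stage: Q_m = Q_H·(T_m/T_H) = 4060 × 582.00/726.15 = 3250 J.
Second-stage efficiency η₂ = 1 − T_C/T_m = 1 − 295.37/582.00 = 0.4925, so W₂ = η₂·Q_m = 1600 J.

W₂ ≈ 1600 J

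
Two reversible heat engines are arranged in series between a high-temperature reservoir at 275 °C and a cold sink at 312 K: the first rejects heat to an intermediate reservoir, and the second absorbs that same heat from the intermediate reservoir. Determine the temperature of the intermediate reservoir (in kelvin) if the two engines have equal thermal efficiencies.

T_H = 275 °C → 275 + 273.15 = 548.15 K.
Equal efficiencies require 1 − T_m/T_H = 1 − T_C/T_m, i.e. T_m/T_H = T_C/T_m, so T_m = √(T_H·T_C) = √(548.15 × 312.00) = 413.5 K.

T_m ≈ 413.5 K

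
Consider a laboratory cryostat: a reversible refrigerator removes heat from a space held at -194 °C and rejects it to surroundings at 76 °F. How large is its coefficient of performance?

COP_R ≈ 0.362

T_H = 76 °F → (76 − 32) × 5/9 = 24.44 °C = 297.59 K.
T_C = -194 °C → -194 + 273.15 = 79.15 K.
For a reversible refrigerator, COP_R = T_C/(T_H − T_C) = 79.15/(297.59 − 79.15) = 0.362.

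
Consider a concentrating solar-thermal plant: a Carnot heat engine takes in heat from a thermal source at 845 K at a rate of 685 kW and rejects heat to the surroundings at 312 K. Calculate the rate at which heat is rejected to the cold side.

Q̇_C ≈ 252.9 kW

For a reversible engine, η = 1 − T_C/T_H = 1 − 312.00/845.00 = 0.6308.
For a reversible cycle Q_C/Q_H = T_C/T_H, so Q_C = 685 × 312.00/845.00 = 252.9 kW.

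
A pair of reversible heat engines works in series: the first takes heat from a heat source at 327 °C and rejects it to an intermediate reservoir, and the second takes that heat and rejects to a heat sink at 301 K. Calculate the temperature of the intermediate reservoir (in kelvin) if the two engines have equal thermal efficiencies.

T_m ≈ 425.0 K

T_H = 327 °C → 327 + 273.15 = 600.15 K.
Equal efficiencies require 1 − T_m/T_H = 1 − T_C/T_m, i.e. T_m/T_H = T_C/T_m, so T_m = √(T_H·T_C) = √(600.15 × 301.00) = 425.0 K.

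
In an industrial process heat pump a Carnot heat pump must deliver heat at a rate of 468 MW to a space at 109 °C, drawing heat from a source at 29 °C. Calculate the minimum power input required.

Ẇ_in ≈ 98.0 MW

T_H = 109 °C → 109 + 273.15 = 382.15 K.
T_C = 29 °C → 29 + 273.15 = 302.15 K.
The Carnot heat-pump COP is COP_HP = T_H/(T_H − T_C) = 382.15/80.00 = 4.7769.
W = Q_H/COP_HP = 468/4.7769 = 98.0 MW.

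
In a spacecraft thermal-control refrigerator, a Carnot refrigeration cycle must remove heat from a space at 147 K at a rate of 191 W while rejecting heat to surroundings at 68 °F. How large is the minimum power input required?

T_H = 68 °F → (68 − 32) × 5/9 = 20.00 °C = 293.15 K.
COP_R = T_C/(T_H − T_C) = 147.00/146.15 = 1.0058.
W = Q_C/COP_R = 191/1.0058 = 190 W.

Ẇ_in ≈ 190 W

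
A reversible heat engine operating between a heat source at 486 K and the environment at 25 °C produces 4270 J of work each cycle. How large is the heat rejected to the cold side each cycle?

Q_C ≈ 6780 J

T_C = 25 °C → 25 + 273.15 = 298.15 K.
η_rev = 1 − T_C/T_H = 1 − 298.15/486.00 = 0.3865.
Since Q_C/Q_H = T_C/T_H and Q_H = W/η, Q_C = W·T_C/(T_H − T_C) = 4270 × 298.15/187.85 = 6780 J.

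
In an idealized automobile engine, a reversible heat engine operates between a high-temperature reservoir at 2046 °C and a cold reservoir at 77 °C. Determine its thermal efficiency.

T_H = 2046 °C → 2046 + 273.15 = 2319.15 K.
T_C = 77 °C → 77 + 273.15 = 350.15 K.
For a reversible engine, η = 1 − T_C/T_H = 1 − 350.15/2319.15 = 0.849.

η ≈ 0.849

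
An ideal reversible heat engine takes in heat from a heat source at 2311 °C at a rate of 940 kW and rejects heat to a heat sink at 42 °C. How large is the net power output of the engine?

T_H = 2311 °C → 2311 + 273.15 = 2584.15 K.
T_C = 42 °C → 42 + 273.15 = 315.15 K.
Since the cycle is reversible, η = 1 − T_C/T_H = 1 − 315.15/2584.15 = 0.8780.
W = η·Q_H = 0.8780 × 940 = 825.4 kW.

Ẇ ≈ 825.4 kW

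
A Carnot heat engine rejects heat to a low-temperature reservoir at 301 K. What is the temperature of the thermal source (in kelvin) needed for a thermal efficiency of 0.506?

From η = 1 − T_C/T_H, solving for T_H gives T_H = T_C/(1 − η) = 301.00/(1 − 0.506) = 609.3 K.

T_H ≈ 609.3 K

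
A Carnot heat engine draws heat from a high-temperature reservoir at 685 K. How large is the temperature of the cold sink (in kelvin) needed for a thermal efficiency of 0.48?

From η = 1 − T_C/T_H, T_C = T_H·(1 − η) = 685.00 × (1 − 0.48) = 356 K.

T_C ≈ 356 K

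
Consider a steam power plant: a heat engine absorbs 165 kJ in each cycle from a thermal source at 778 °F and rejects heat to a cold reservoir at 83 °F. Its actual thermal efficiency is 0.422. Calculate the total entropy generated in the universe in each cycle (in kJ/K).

T_H = 778 °F → (778 − 32) × 5/9 = 414.44 °C = 687.59 K.
T_C = 83 °F → (83 − 32) × 5/9 = 28.33 °C = 301.48 K.
W = η·Q_H = 0.422 × 165 = 69.63 kJ, so Q_C = Q_H − W = 95.37 kJ.
Reservoir entropy changes: ΔS_H = −Q_H/T_H = −165/687.59 = -0.2400 kJ/K and ΔS_C = +Q_C/T_C = 95.37/301.48 = 0.3163 kJ/K.
ΔS_univ = −Q_H/T_H + Q_C/T_C = 0.0764 kJ/K (> 0, since η = 0.422 < η_Carnot = 0.562).

ΔS_univ ≈ 0.0764 kJ/K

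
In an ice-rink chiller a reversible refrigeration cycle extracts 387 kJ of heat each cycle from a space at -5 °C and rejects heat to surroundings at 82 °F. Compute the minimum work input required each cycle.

W_in ≈ 47.3 kJ

T_H = 82 °F → (82 − 32) × 5/9 = 27.78 °C = 300.93 K.
T_C = -5 °C → -5 + 273.15 = 268.15 K.
Carnot COP: COP_R = T_C/(T_H − T_C) = 268.15/32.78 = 8.1808.
W = Q_C/COP_R = 387/8.1808 = 47.3 kJ.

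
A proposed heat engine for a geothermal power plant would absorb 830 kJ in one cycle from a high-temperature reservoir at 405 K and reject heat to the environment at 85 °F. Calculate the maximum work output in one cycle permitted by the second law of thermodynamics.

T_C = 85 °F → (85 − 32) × 5/9 = 29.44 °C = 302.59 K.
The upper bound on efficiency is η_max = 1 − T_C/T_H = 1 − 302.59/405.00 = 0.2529.
W_max = η_max · Q_H = 0.2529 × 830 = 210 kJ.

W_max ≈ 210 kJ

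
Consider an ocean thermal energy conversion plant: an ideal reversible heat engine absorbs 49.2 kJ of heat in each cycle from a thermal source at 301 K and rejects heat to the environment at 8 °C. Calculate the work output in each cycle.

T_C = 8 °C → 8 + 273.15 = 281.15 K.
Since the cycle is reversible, η = 1 − T_C/T_H = 1 − 281.15/301.00 = 0.0659.
W = η·Q_H = 0.0659 × 49.2 = 3.24 kJ.

W ≈ 3.24 kJ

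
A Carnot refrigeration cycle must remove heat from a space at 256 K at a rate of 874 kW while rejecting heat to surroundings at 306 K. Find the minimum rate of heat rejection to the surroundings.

For a reversible cycle Q_H/Q_C = T_H/T_C, so Q_H = Q_C·T_H/T_C = 874 × 306.00/256.00 = 1040 kW.

Q̇_H ≈ 1040 kW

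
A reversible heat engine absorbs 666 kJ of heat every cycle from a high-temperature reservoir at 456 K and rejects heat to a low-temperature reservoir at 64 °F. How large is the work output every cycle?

T_C = 64 °F → (64 − 32) × 5/9 = 17.78 °C = 290.93 K.
η_rev = 1 − T_C/T_H = 1 − 290.93/456.00 = 0.3620.
W = η·Q_H = 0.3620 × 666 = 241 kJ.

W ≈ 241 kJ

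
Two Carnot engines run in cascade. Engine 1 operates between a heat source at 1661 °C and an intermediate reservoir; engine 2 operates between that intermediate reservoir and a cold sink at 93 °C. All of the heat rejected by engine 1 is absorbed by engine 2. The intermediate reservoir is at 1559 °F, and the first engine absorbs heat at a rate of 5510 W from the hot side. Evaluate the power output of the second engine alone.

T_H = 1661 °C → 1661 + 273.15 = 1934.15 K.
T_C = 93 °C → 93 + 273.15 = 366.15 K.
T_m = 1559 °F → (1559 − 32) × 5/9 = 848.33 °C = 1121.48 K.
Heat entering the second stage: Q_m = Q_H·(T_m/T_H) = 5510 × 1121.48/1934.15 = 3190 W.
Second-stage efficiency η₂ = 1 − T_C/T_m = 1 − 366.15/1121.48 = 0.6735, so W₂ = η₂·Q_m = 2150 W.

Ẇ₂ ≈ 2150 W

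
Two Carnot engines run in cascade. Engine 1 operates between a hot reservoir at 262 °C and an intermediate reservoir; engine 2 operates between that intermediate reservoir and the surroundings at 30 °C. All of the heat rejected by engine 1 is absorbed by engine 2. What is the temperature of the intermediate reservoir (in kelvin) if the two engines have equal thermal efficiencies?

T_H = 262 °C → 262 + 273.15 = 535.15 K.
T_C = 30 °C → 30 + 273.15 = 303.15 K.
Equal efficiencies require 1 − T_m/T_H = 1 − T_C/T_m, i.e. T_m/T_H = T_C/T_m, so T_m = √(T_H·T_C) = √(535.15 × 303.15) = 402.8 K.

T_m ≈ 402.8 K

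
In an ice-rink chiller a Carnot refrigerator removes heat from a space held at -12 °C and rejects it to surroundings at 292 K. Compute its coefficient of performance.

COP_R ≈ 8.47

T_C = -12 °C → -12 + 273.15 = 261.15 K.
For a reversible refrigerator, COP_R = T_C/(T_H − T_C) = 261.15/(292.00 − 261.15) = 8.47.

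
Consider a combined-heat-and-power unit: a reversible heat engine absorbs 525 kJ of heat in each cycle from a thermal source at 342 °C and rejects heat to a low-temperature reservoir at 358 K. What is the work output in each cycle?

T_H = 342 °C → 342 + 273.15 = 615.15 K.
Carnot efficiency: η = 1 − T_C/T_H = 1 − 358.00/615.15 = 0.4180.
W = η·Q_H = 0.4180 × 525 = 219 kJ.

W ≈ 219 kJ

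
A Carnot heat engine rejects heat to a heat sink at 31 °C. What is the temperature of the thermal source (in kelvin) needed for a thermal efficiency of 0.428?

T_C = 31 °C → 31 + 273.15 = 304.15 K.
From η = 1 − T_C/T_H, solving for T_H gives T_H = T_C/(1 − η) = 304.15/(1 − 0.428) = 532 K.

T_H ≈ 532 K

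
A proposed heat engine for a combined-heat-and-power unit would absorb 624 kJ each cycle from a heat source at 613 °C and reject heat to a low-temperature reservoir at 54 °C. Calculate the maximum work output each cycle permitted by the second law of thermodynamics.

W_max ≈ 394 kJ

T_H = 613 °C → 613 + 273.15 = 886.15 K.
T_C = 54 °C → 54 + 273.15 = 327.15 K.
The upper bound on efficiency is η_max = 1 − T_C/T_H = 1 − 327.15/886.15 = 0.6308.
W_max = η_max · Q_H = 0.6308 × 624 = 394 kJ.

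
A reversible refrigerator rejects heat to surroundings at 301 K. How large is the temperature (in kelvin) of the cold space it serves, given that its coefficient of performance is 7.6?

T_C ≈ 266 K

COP_R = T_C/(T_H − T_C) ⇒ T_C = T_H·COP_R/(1 + COP_R) = 301.00 × 7.6/(1 + 7.6) = 266 K.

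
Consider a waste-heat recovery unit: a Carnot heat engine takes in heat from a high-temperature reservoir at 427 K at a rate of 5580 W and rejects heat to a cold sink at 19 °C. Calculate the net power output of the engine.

T_C = 19 °C → 19 + 273.15 = 292.15 K.
Carnot efficiency: η = 1 − T_C/T_H = 1 − 292.15/427.00 = 0.3158.
W = η·Q_H = 0.3158 × 5580 = 1762 W.

Ẇ ≈ 1762 W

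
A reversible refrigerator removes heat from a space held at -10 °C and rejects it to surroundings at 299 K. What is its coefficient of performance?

T_C = -10 °C → -10 + 273.15 = 263.15 K.
For a reversible refrigerator, COP_R = T_C/(T_H − T_C) = 263.15/(299.00 − 263.15) = 7.34.

COP_R ≈ 7.34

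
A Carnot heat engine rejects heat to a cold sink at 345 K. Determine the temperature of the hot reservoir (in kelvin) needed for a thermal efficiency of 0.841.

T_H ≈ 2170 K

From η = 1 − T_C/T_H, solving for T_H gives T_H = T_C/(1 − η) = 345.00/(1 − 0.841) = 2170 K.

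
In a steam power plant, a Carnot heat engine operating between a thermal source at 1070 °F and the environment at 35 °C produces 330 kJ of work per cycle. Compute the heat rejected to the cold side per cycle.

Q_C ≈ 188 kJ

T_H = 1070 °F → (1070 − 32) × 5/9 = 576.67 °C = 849.82 K.
T_C = 35 °C → 35 + 273.15 = 308.15 K.
Carnot efficiency: η = 1 − T_C/T_H = 1 − 308.15/849.82 = 0.6374.
Since Q_C/Q_H = T_C/T_H and Q_H = W/η, Q_C = W·T_C/(T_H − T_C) = 330 × 308.15/541.67 = 188 kJ.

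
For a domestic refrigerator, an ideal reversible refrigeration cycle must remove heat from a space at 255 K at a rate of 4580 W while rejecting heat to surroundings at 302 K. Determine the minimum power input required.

For a reversible refrigerator, COP_R = T_C/(T_H − T_C) = 255.00/47.00 = 5.4255.
W = Q_C/COP_R = 4580/5.4255 = 844.2 W.

Ẇ_in ≈ 844.2 W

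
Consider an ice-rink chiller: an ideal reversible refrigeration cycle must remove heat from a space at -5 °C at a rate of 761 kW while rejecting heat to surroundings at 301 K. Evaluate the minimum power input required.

Ẇ_in ≈ 93.23 kW

T_C = -5 °C → -5 + 273.15 = 268.15 K.
The reversible coefficient of performance is COP_R = T_C/(T_H − T_C) = 268.15/32.85 = 8.1629.
W = Q_C/COP_R = 761/8.1629 = 93.23 kW.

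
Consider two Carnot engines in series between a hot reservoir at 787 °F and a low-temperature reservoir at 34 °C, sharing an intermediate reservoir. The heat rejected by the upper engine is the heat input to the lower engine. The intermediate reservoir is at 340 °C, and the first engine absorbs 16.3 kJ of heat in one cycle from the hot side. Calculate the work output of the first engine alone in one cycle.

T_H = 787 °F → (787 − 32) × 5/9 = 419.44 °C = 692.59 K.
T_C = 34 °C → 34 + 273.15 = 307.15 K.
T_m = 340 °C → 340 + 273.15 = 613.15 K.
First-stage efficiency η₁ = 1 − T_m/T_H = 1 − 613.15/692.59 = 0.1147.
W₁ = η₁·Q_H = 0.1147 × 16.3 = 1.87 kJ.

W₁ ≈ 1.87 kJ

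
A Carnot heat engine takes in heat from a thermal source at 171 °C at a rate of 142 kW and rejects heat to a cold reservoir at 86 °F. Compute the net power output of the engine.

Ẇ ≈ 45.1 kW

T_H = 171 °C → 171 + 273.15 = 444.15 K.
T_C = 86 °F → (86 − 32) × 5/9 = 30.00 °C = 303.15 K.
Since the cycle is reversible, η = 1 − T_C/T_H = 1 − 303.15/444.15 = 0.3175.
W = η·Q_H = 0.3175 × 142 = 45.1 kW.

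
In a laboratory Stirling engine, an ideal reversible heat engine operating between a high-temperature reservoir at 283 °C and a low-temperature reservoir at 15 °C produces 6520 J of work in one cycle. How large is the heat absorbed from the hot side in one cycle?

T_H = 283 °C → 283 + 273.15 = 556.15 K.
T_C = 15 °C → 15 + 273.15 = 288.15 K.
The Carnot efficiency is η = 1 − T_C/T_H = 1 − 288.15/556.15 = 0.4819.
Q_H = W/η = 6520/0.4819 = 13500 J.

Q_H ≈ 13500 J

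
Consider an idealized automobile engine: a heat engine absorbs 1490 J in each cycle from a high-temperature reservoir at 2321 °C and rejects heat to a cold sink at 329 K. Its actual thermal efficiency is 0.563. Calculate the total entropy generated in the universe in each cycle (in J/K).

T_H = 2321 °C → 2321 + 273.15 = 2594.15 K.
W = η·Q_H = 0.563 × 1490 = 838.9 J, so Q_C = Q_H − W = 651.1 J.
Reservoir entropy changes: ΔS_H = −Q_H/T_H = −1490/2594.15 = -0.5744 J/K and ΔS_C = +Q_C/T_C = 651.1/329.00 = 1.979 J/K.
ΔS_univ = −Q_H/T_H + Q_C/T_C = 1.40 J/K (> 0, since η = 0.563 < η_Carnot = 0.873).

ΔS_univ ≈ 1.40 J/K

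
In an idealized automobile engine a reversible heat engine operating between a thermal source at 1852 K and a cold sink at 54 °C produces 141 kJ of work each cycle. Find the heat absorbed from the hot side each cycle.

Q_H ≈ 171 kJ

T_C = 54 °C → 54 + 273.15 = 327.15 K.
The Carnot efficiency is η = 1 − T_C/T_H = 1 − 327.15/1852.00 = 0.8234.
Q_H = W/η = 141/0.8234 = 171 kJ.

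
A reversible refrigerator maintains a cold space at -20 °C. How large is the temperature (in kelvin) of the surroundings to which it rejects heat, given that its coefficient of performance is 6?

T_H ≈ 295 K

T_C = -20 °C → -20 + 273.15 = 253.15 K.
COP_R = T_C/(T_H − T_C) ⇒ T_H = T_C·(1 + 1/COP_R) = 253.15 × (1 + 1/6) = 295 K.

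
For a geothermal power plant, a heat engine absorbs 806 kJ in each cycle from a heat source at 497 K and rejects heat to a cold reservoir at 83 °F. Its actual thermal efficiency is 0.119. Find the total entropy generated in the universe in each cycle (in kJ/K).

T_C = 83 °F → (83 − 32) × 5/9 = 28.33 °C = 301.48 K.
W = η·Q_H = 0.119 × 806 = 95.91 kJ, so Q_C = Q_H − W = 710.1 kJ.
Reservoir entropy changes: ΔS_H = −Q_H/T_H = −806/497.00 = -1.622 kJ/K and ΔS_C = +Q_C/T_C = 710.1/301.48 = 2.355 kJ/K.
ΔS_univ = −Q_H/T_H + Q_C/T_C = 0.734 kJ/K (> 0, since η = 0.119 < η_Carnot = 0.393).

ΔS_univ ≈ 0.734 kJ/K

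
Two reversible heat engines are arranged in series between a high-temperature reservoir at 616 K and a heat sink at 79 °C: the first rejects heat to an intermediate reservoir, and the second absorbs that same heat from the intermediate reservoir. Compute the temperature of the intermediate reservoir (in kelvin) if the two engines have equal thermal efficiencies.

T_m ≈ 465.8 K

T_C = 79 °C → 79 + 273.15 = 352.15 K.
Equal efficiencies require 1 − T_m/T_H = 1 − T_C/T_m, i.e. T_m/T_H = T_C/T_m, so T_m = √(T_H·T_C) = √(616.00 × 352.15) = 465.8 K.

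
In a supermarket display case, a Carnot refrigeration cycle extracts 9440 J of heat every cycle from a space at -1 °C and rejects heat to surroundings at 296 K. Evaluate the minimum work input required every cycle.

T_C = -1 °C → -1 + 273.15 = 272.15 K.
The reversible coefficient of performance is COP_R = T_C/(T_H − T_C) = 272.15/23.85 = 11.4109.
W = Q_C/COP_R = 9440/11.4109 = 827 J.

W_in ≈ 827 J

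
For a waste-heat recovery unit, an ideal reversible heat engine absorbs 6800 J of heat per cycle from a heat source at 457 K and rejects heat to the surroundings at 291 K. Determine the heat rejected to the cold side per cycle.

Carnot efficiency: η = 1 − T_C/T_H = 1 − 291.00/457.00 = 0.3632.
For a reversible cycle Q_C/Q_H = T_C/T_H, so Q_C = 6800 × 291.00/457.00 = 4330 J.

Q_C ≈ 4330 J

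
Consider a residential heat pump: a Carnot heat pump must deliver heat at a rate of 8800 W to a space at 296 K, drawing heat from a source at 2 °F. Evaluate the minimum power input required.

Ẇ_in ≈ 1170 W

T_C = 2 °F → (2 − 32) × 5/9 = -16.67 °C = 256.48 K.
COP_HP = T_H/(T_H − T_C) = 296.00/39.52 = 7.4905.
W = Q_H/COP_HP = 8800/7.4905 = 1170 W.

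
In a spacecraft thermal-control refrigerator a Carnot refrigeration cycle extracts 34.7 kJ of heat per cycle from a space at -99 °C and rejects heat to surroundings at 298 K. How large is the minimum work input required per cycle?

T_C = -99 °C → -99 + 273.15 = 174.15 K.
The reversible coefficient of performance is COP_R = T_C/(T_H − T_C) = 174.15/123.85 = 1.4061.
W = Q_C/COP_R = 34.7/1.4061 = 24.68 kJ.

W_in ≈ 24.68 kJ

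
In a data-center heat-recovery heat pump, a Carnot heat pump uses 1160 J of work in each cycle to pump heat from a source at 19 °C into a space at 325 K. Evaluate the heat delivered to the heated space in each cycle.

T_C = 19 °C → 19 + 273.15 = 292.15 K.
Reversible heating COP: COP_HP = T_H/(T_H − T_C) = 325.00/32.85 = 9.8935.
Q_H = COP_HP · W = 9.8935 × 1160 = 11480 J.

Q_H ≈ 11480 J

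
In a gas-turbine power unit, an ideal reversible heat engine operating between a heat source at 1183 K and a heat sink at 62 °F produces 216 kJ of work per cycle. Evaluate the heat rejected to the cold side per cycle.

Q_C ≈ 70.1 kJ

T_C = 62 °F → (62 − 32) × 5/9 = 16.67 °C = 289.82 K.
Since the cycle is reversible, η = 1 − T_C/T_H = 1 − 289.82/1183.00 = 0.7550.
Since Q_C/Q_H = T_C/T_H and Q_H = W/η, Q_C = W·T_C/(T_H − T_C) = 216 × 289.82/893.18 = 70.1 kJ.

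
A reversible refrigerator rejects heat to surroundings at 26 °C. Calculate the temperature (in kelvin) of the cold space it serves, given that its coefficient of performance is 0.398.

T_C ≈ 85.2 K

T_H = 26 °C → 26 + 273.15 = 299.15 K.
COP_R = T_C/(T_H − T_C) ⇒ T_C = T_H·COP_R/(1 + COP_R) = 299.15 × 0.398/(1 + 0.398) = 85.2 K.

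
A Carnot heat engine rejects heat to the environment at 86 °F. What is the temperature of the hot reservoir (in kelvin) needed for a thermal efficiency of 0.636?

T_C = 86 °F → (86 − 32) × 5/9 = 30.00 °C = 303.15 K.
From η = 1 − T_C/T_H, solving for T_H gives T_H = T_C/(1 − η) = 303.15/(1 − 0.636) = 833 K.

T_H ≈ 833 K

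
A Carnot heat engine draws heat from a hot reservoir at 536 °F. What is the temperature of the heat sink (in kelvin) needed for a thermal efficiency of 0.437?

T_H = 536 °F → (536 − 32) × 5/9 = 280.00 °C = 553.15 K.
From η = 1 − T_C/T_H, T_C = T_H·(1 − η) = 553.15 × (1 − 0.437) = 311 K.

T_C ≈ 311 K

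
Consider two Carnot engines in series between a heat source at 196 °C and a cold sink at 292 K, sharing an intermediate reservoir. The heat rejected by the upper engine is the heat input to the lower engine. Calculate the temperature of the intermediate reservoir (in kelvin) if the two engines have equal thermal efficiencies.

T_H = 196 °C → 196 + 273.15 = 469.15 K.
Equal efficiencies require 1 − T_m/T_H = 1 − T_C/T_m, i.e. T_m/T_H = T_C/T_m, so T_m = √(T_H·T_C) = √(469.15 × 292.00) = 370 K.

T_m ≈ 370 K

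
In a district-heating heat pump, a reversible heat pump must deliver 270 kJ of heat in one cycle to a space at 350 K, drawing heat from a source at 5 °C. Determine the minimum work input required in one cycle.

W_in ≈ 55.4 kJ

T_C = 5 °C → 5 + 273.15 = 278.15 K.
The Carnot heat-pump COP is COP_HP = T_H/(T_H − T_C) = 350.00/71.85 = 4.8713.
W = Q_H/COP_HP = 270/4.8713 = 55.4 kJ.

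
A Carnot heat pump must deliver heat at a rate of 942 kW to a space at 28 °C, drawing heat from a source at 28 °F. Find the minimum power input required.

Ẇ_in ≈ 94.5 kW

T_H = 28 °C → 28 + 273.15 = 301.15 K.
T_C = 28 °F → (28 − 32) × 5/9 = -2.22 °C = 270.93 K.
COP_HP = T_H/(T_H − T_C) = 301.15/30.22 = 9.9645.
W = Q_H/COP_HP = 942/9.9645 = 94.5 kW.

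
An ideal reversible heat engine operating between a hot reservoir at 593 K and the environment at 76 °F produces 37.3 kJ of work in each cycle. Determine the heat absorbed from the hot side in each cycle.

T_C = 76 °F → (76 − 32) × 5/9 = 24.44 °C = 297.59 K.
The Carnot efficiency is η = 1 − T_C/T_H = 1 − 297.59/593.00 = 0.4982.
Q_H = W/η = 37.3/0.4982 = 74.9 kJ.

Q_H ≈ 74.9 kJ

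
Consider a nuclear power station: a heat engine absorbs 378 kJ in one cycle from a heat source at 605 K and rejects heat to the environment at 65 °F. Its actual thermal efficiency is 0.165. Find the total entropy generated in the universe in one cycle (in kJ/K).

ΔS_univ ≈ 0.458 kJ/K

T_C = 65 °F → (65 − 32) × 5/9 = 18.33 °C = 291.48 K.
W = η·Q_H = 0.165 × 378 = 62.37 kJ, so Q_C = Q_H − W = 315.6 kJ.
The hot reservoir loses entropy Q_H/T_H = 378/605.00 = 0.6248 kJ/K; the cold reservoir gains Q_C/T_C = 315.6/291.48 = 1.083 kJ/K.
ΔS_univ = −Q_H/T_H + Q_C/T_C = 0.458 kJ/K (> 0, since η = 0.165 < η_Carnot = 0.518).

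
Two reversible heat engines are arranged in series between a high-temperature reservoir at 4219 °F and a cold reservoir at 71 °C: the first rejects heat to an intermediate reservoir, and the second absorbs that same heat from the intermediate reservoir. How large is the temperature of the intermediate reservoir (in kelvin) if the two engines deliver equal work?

T_m ≈ 1470 K

T_H = 4219 °F → (4219 − 32) × 5/9 = 2326.11 °C = 2599.26 K.
T_C = 71 °C → 71 + 273.15 = 344.15 K.
For reversible stages Q_m = Q_H·(T_m/T_H). Setting W₁ = Q_H(1 − T_m/T_H) equal to W₂ = Q_m(1 − T_C/T_m) = Q_H·(T_m − T_C)/T_H gives T_H − T_m = T_m − T_C, so T_m = (T_H + T_C)/2 = (2599.26 + 344.15)/2 = 1470 K.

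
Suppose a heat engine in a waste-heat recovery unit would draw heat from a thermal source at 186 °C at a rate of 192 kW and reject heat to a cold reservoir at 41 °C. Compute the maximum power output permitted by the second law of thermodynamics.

T_H = 186 °C → 186 + 273.15 = 459.15 K.
T_C = 41 °C → 41 + 273.15 = 314.15 K.
No engine can exceed the Carnot limit: η_max = 1 − T_C/T_H = 1 − 314.15/459.15 = 0.3158.
W_max = η_max · Q_H = 0.3158 × 192 = 60.63 kW.

Ẇ_max ≈ 60.63 kW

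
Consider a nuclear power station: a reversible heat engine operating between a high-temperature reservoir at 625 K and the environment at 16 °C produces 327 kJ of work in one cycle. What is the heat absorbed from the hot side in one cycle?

T_C = 16 °C → 16 + 273.15 = 289.15 K.
The Carnot efficiency is η = 1 − T_C/T_H = 1 − 289.15/625.00 = 0.5374.
Q_H = W/η = 327/0.5374 = 609 kJ.

Q_H ≈ 609 kJ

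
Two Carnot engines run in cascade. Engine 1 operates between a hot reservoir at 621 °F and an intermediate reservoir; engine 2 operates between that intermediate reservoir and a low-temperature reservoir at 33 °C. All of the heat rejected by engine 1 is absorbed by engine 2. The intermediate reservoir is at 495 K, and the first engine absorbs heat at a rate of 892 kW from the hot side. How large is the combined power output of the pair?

T_H = 621 °F → (621 − 32) × 5/9 = 327.22 °C = 600.37 K.
T_C = 33 °C → 33 + 273.15 = 306.15 K.
Two reversible stages in series are equivalent to a single Carnot engine between T_H and T_C, so η_total = 1 − T_C/T_H = 1 − 306.15/600.37 = 0.4901.
W_total = η_total · Q_H = 0.4901 × 892 = 437.1 kW.

Ẇ_total ≈ 437.1 kW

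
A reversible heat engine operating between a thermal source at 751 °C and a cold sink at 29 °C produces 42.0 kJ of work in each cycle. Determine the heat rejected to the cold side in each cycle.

T_H = 751 °C → 751 + 273.15 = 1024.15 K.
T_C = 29 °C → 29 + 273.15 = 302.15 K.
η_rev = 1 − T_C/T_H = 1 − 302.15/1024.15 = 0.7050.
Since Q_C/Q_H = T_C/T_H and Q_H = W/η, Q_C = W·T_C/(T_H − T_C) = 42.0 × 302.15/722.00 = 17.58 kJ.

Q_C ≈ 17.58 kJ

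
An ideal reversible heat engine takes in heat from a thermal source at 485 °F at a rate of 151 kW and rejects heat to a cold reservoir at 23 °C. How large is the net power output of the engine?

T_H = 485 °F → (485 − 32) × 5/9 = 251.67 °C = 524.82 K.
T_C = 23 °C → 23 + 273.15 = 296.15 K.
Carnot efficiency: η = 1 − T_C/T_H = 1 − 296.15/524.82 = 0.4357.
W = η·Q_H = 0.4357 × 151 = 65.79 kW.

Ẇ ≈ 65.79 kW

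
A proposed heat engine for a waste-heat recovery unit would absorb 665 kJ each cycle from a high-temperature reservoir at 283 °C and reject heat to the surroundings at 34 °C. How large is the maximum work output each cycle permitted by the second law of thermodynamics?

T_H = 283 °C → 283 + 273.15 = 556.15 K.
T_C = 34 °C → 34 + 273.15 = 307.15 K.
By the Carnot theorem, η_max = 1 − T_C/T_H = 1 − 307.15/556.15 = 0.4477.
W_max = η_max · Q_H = 0.4477 × 665 = 298 kJ.

W_max ≈ 298 kJ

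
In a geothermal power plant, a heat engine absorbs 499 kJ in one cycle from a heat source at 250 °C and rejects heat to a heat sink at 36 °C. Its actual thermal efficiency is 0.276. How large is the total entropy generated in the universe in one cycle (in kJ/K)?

ΔS_univ ≈ 0.215 kJ/K

T_H = 250 °C → 250 + 273.15 = 523.15 K.
T_C = 36 °C → 36 + 273.15 = 309.15 K.
W = η·Q_H = 0.276 × 499 = 137.7 kJ, so Q_C = Q_H − W = 361.3 kJ.
The hot reservoir loses entropy Q_H/T_H = 499/523.15 = 0.9538 kJ/K; the cold reservoir gains Q_C/T_C = 361.3/309.15 = 1.169 kJ/K.
ΔS_univ = −Q_H/T_H + Q_C/T_C = 0.215 kJ/K (> 0, since η = 0.276 < η_Carnot = 0.409).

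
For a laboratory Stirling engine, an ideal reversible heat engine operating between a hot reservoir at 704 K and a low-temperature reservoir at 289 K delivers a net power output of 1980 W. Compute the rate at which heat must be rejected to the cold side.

η_rev = 1 − T_C/T_H = 1 − 289.00/704.00 = 0.5895.
Since Q_C/Q_H = T_C/T_H and Q_H = W/η, Q_C = W·T_C/(T_H − T_C) = 1980 × 289.00/415.00 = 1380 W.

Q̇_C ≈ 1380 W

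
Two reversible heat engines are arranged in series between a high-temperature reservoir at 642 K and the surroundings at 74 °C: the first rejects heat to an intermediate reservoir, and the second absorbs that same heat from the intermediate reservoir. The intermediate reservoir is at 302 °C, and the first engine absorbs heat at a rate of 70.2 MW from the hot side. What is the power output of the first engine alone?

T_C = 74 °C → 74 + 273.15 = 347.15 K.
T_m = 302 °C → 302 + 273.15 = 575.15 K.
First-stage efficiency η₁ = 1 − T_m/T_H = 1 − 575.15/642.00 = 0.1041.
W₁ = η₁·Q_H = 0.1041 × 70.2 = 7.31 MW.

Ẇ₁ ≈ 7.31 MW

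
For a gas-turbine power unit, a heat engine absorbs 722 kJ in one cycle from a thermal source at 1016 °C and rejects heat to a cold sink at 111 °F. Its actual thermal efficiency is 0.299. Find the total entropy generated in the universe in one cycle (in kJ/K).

ΔS_univ ≈ 1.036 kJ/K

T_H = 1016 °C → 1016 + 273.15 = 1289.15 K.
T_C = 111 °F → (111 − 32) × 5/9 = 43.89 °C = 317.04 K.
W = η·Q_H = 0.299 × 722 = 215.9 kJ, so Q_C = Q_H − W = 506.1 kJ.
The hot reservoir loses entropy Q_H/T_H = 722/1289.15 = 0.5601 kJ/K; the cold reservoir gains Q_C/T_C = 506.1/317.04 = 1.596 kJ/K.
ΔS_univ = −Q_H/T_H + Q_C/T_C = 1.036 kJ/K (> 0, since η = 0.299 < η_Carnot = 0.754).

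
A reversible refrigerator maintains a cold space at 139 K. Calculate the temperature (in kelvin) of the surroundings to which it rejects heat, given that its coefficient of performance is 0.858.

COP_R = T_C/(T_H − T_C) ⇒ T_H = T_C·(1 + 1/COP_R) = 139.00 × (1 + 1/0.858) = 301 K.

T_H ≈ 301 K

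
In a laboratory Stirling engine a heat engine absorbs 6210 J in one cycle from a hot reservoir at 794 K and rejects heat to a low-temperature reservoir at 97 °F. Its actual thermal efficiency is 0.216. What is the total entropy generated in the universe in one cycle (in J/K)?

T_C = 97 °F → (97 − 32) × 5/9 = 36.11 °C = 309.26 K.
W = η·Q_H = 0.216 × 6210 = 1341 J, so Q_C = Q_H − W = 4869 J.
Entropy balance on the reservoirs: −Q_H/T_H = -7.821 J/K, +Q_C/T_C = 15.74 J/K.
ΔS_univ = −Q_H/T_H + Q_C/T_C = 7.922 J/K (> 0, since η = 0.216 < η_Carnot = 0.611).

ΔS_univ ≈ 7.922 J/K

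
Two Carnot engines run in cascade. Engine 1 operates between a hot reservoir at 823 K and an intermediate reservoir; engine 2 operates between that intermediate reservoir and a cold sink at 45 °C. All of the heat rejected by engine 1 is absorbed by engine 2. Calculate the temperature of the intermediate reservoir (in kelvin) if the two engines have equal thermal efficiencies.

T_m ≈ 511.7 K

T_C = 45 °C → 45 + 273.15 = 318.15 K.
Equal efficiencies require 1 − T_m/T_H = 1 − T_C/T_m, i.e. T_m/T_H = T_C/T_m, so T_m = √(T_H·T_C) = √(823.00 × 318.15) = 511.7 K.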